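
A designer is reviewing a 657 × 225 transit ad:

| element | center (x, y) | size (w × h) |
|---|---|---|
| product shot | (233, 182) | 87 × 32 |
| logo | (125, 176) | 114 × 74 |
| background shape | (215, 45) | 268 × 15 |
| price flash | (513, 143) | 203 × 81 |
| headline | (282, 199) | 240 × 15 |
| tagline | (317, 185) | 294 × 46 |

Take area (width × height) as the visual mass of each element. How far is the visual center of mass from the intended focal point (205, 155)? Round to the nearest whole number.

≈ 129

Taking area as weight: product shot 87·32 = 2784, logo 114·74 = 8436, background shape 268·15 = 4020, price flash 203·81 = 16443, headline 240·15 = 3600, tagline 294·46 = 13524. Sum 48807.
Σw·x = 2784·233 + 8436·125 + 4020·215 + 16443·513 + 3600·282 + 13524·317 = 16305039, so x̄ = 16305039/48807 ≈ 334.07.
Σw·y = 2784·182 + 8436·176 + 4020·45 + 16443·143 + 3600·199 + 13524·185 = 7742013, so ȳ = 7742013/48807 ≈ 158.63.
Relative to (205, 155): Δ = (129.07, 3.63); |Δ| = √(129.07² + 3.63²) ≈ 129.12.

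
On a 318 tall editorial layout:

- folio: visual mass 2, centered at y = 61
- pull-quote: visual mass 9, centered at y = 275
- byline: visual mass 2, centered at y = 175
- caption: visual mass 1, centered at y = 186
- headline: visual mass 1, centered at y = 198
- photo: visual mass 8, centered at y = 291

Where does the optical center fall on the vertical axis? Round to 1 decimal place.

y ≈ 246.0

Σw = 2 + 9 + 2 + 1 + 1 + 8 = 23.
Σw·y = 2·61 + 9·275 + 2·175 + 1·186 + 1·198 + 8·291 = 5659, so ȳ = 5659/23 ≈ 246.04.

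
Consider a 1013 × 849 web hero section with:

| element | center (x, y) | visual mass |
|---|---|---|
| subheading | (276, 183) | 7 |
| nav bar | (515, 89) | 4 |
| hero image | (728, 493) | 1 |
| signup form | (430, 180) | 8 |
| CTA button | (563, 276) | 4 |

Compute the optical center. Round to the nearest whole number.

Weights sum to 7 + 4 + 1 + 8 + 4 = 24.
Σw·x = 7·276 + 4·515 + 1·728 + 8·430 + 4·563 = 10412, so x̄ = 10412/24 ≈ 433.83.
Σw·y = 7·183 + 4·89 + 1·493 + 8·180 + 4·276 = 4674, so ȳ = 4674/24 ≈ 194.75.

(434, 195)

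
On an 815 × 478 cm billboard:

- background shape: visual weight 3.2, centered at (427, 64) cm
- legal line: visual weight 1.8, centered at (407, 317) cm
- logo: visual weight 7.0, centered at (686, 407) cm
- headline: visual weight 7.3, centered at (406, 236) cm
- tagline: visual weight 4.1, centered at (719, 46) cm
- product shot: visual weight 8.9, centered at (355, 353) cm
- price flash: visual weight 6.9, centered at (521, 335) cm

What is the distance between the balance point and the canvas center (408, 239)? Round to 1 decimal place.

≈ 100.1 cm

Weights sum to 3.2 + 1.8 + 7.0 + 7.3 + 4.1 + 8.9 + 6.9 = 39.2.
Σw·x = 19567.1; x̄ = 19567.1/39.2 ≈ 499.16.
y: moment 10989.0 / weight 39.2 ≈ 280.33
Relative to (408, 239): Δ = (91.16, 41.33); |Δ| = √(91.16² + 41.33²) ≈ 100.09.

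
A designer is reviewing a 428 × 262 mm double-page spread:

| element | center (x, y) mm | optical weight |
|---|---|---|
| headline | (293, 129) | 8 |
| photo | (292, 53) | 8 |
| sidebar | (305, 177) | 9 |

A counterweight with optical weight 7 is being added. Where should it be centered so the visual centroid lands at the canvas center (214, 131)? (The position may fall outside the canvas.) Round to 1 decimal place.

With the counterweight, Σw becomes 8 + 8 + 9 + 7 = 32.
Along x: (7425 + 7·x) / 32 = 214 (existing moment 8·293 + 8·292 + 9·305 = 7425) ⇒ x = (6848 − 7425) / 7 ≈ -82.43.
Along y: (3049 + 7·y) / 32 = 131 (existing moment 8·129 + 8·53 + 9·177 = 3049) ⇒ y = (4192 − 3049) / 7 ≈ 163.29.

(-82.4, 163.3)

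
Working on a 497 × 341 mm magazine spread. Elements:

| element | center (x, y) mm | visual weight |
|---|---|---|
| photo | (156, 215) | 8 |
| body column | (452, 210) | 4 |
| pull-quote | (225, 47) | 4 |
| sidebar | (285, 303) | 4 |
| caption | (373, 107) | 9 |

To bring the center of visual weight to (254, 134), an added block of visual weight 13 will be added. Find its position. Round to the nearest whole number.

(170, 54)

After adding the added block, total weight = 8 + 4 + 4 + 4 + 9 + 13 = 42.
x: need Σw·x = 42·254 = 10668. Existing = 8·156 + 4·452 + 4·225 + 4·285 + 9·373 = 8453. Remainder 2215 / 13 ≈ 170.38.
y: need Σw·y = 42·134 = 5628. Existing = 8·215 + 4·210 + 4·47 + 4·303 + 9·107 = 4923. Remainder 705 / 13 ≈ 54.23.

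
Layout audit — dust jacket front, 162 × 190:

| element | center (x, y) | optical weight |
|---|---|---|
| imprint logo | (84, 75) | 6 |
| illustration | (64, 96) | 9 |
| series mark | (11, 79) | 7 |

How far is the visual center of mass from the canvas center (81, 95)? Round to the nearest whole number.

Total weight = 6 + 9 + 7 = 22.
Σw·x = 6·84 + 9·64 + 7·11 = 1157, so x̄ = 1157/22 ≈ 52.59.
Σw·y = 6·75 + 9·96 + 7·79 = 1867, so ȳ = 1867/22 ≈ 84.86.
Offset from (81, 95): Δx ≈ -28.41, Δy ≈ -10.14; distance = √(Δx² + Δy²) ≈ 30.16.

≈ 30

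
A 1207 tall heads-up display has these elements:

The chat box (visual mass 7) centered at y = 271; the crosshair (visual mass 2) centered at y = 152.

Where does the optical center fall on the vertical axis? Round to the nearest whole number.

y ≈ 245

Weights sum to 7 + 2 = 9.
y-moment: 7·271 + 2·152 = 2201; centroid 2201/9 ≈ 244.56.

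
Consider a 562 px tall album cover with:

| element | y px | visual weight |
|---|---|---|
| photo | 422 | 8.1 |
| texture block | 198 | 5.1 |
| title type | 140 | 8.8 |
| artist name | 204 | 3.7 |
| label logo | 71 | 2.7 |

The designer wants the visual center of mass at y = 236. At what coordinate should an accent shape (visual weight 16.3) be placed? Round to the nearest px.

y ≈ 242

New total weight: (8.1 + 5.1 + 8.8 + 3.7 + 2.7) + 16.3 = 44.7.
y: target moment 44.7×236 = 10549.2; current 8.1·422 + 5.1·198 + 8.8·140 + 3.7·204 + 2.7·71 = 6606.5; the accent shape supplies 3942.7, so y = 3942.7/16.3 ≈ 241.88.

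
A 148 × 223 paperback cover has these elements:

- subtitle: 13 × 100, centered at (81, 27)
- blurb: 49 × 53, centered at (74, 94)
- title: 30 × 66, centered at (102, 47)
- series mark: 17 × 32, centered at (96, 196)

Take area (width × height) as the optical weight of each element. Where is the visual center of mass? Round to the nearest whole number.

Areas → weights: subtitle 13·100 = 1300, blurb 49·53 = 2597, title 30·66 = 1980, series mark 17·32 = 544; Σw = 6421.
x: (1300·81 + 2597·74 + 1980·102 + 544·96) / 6421 = 551662 / 6421 ≈ 85.92
y: (1300·27 + 2597·94 + 1980·47 + 544·196) / 6421 = 478902 / 6421 ≈ 74.58

(86, 75)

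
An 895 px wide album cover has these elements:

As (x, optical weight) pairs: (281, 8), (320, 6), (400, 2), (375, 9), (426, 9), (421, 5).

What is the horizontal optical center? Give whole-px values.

Σw = 8 + 6 + 2 + 9 + 9 + 5 = 39.
Σw·x = 14282; x̄ = 14282/39 ≈ 366.21.

x ≈ 366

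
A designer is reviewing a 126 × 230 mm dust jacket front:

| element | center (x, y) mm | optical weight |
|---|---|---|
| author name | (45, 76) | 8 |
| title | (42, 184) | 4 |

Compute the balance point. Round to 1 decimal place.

(44.0, 112.0)

Weights sum to 8 + 4 = 12.
x-moment: 8·45 + 4·42 = 528; centroid 528/12 ≈ 44.00.
y-moment: 8·76 + 4·184 = 1344; centroid 1344/12 ≈ 112.00.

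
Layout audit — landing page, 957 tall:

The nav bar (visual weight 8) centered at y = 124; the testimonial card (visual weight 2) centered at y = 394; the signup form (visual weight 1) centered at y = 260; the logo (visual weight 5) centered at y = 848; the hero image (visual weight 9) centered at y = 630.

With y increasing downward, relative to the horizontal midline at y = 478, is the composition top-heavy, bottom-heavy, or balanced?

Total weight = 8 + 2 + 1 + 5 + 9 = 25.
Σw·y = 8·124 + 2·394 + 1·260 + 5·848 + 9·630 = 11950, so ȳ = 11950/25 ≈ 478.00.
That equals the midline 478 — balanced.

balanced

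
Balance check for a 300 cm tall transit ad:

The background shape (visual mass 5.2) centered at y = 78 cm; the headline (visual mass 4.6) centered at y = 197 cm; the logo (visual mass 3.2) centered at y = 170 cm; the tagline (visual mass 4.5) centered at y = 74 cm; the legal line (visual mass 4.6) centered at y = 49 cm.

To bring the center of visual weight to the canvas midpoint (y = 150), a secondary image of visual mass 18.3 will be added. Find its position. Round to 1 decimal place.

y ≈ 199.2

New total weight: (5.2 + 4.6 + 3.2 + 4.5 + 4.6) + 18.3 = 40.4.
y: target moment 40.4×150 = 6060.0; current 5.2·78 + 4.6·197 + 3.2·170 + 4.5·74 + 4.6·49 = 2414.2; the secondary image supplies 3645.8, so y = 3645.8/18.3 ≈ 199.22.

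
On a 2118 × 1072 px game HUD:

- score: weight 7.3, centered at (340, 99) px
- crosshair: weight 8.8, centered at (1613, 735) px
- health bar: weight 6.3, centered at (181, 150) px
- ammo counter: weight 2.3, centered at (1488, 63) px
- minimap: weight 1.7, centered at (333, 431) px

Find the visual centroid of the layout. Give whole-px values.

(826, 341)

Weights sum to 7.3 + 8.8 + 6.3 + 2.3 + 1.7 = 26.4.
x-moment: 7.3·340 + 8.8·1613 + 6.3·181 + 2.3·1488 + 1.7·333 = 21805.2; centroid 21805.2/26.4 ≈ 825.95.
y-moment: 7.3·99 + 8.8·735 + 6.3·150 + 2.3·63 + 1.7·431 = 9013.3; centroid 9013.3/26.4 ≈ 341.41.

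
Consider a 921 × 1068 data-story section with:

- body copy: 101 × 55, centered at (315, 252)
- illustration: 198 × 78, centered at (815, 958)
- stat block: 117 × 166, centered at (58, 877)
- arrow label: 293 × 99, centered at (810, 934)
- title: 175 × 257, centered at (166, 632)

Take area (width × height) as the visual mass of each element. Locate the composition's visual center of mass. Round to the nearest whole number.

Areas → weights: body copy 101·55 = 5555, illustration 198·78 = 15444, stat block 117·166 = 19422, arrow label 293·99 = 29007, title 175·257 = 44975; Σw = 114403.
x: (5555·315 + 15444·815 + 19422·58 + 29007·810 + 44975·166) / 114403 = 46424681 / 114403 ≈ 405.80
y: (5555·252 + 15444·958 + 19422·877 + 29007·934 + 44975·632) / 114403 = 88745044 / 114403 ≈ 775.72

(406, 776)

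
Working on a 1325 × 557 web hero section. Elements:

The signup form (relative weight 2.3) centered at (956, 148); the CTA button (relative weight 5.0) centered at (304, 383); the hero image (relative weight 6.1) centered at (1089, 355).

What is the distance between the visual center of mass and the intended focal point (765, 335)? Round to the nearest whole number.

≈ 10

Σw = 2.3 + 5.0 + 6.1 = 13.4.
Σw·x = 2.3·956 + 5.0·304 + 6.1·1089 = 10361.7, so x̄ = 10361.7/13.4 ≈ 773.26.
Σw·y = 2.3·148 + 5.0·383 + 6.1·355 = 4420.9, so ȳ = 4420.9/13.4 ≈ 329.92.
From (765, 335): dx = 8.26, dy = -5.08, so the distance is √(dx²+dy²) ≈ 9.70.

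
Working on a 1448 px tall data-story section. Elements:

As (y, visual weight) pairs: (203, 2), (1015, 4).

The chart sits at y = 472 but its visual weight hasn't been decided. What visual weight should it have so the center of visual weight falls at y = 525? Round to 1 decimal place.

w ≈ 24.8

Fixed elements: Σw = 2 + 4 = 6, Σw·y = 2·203 + 4·1015 = 4466.
Set Σw·y/Σw = 525: (4466 + 472w) = 525·(6 + w).
So w = (525·6 − 4466)/(472 − 525) = -1316/-53 ≈ 24.83.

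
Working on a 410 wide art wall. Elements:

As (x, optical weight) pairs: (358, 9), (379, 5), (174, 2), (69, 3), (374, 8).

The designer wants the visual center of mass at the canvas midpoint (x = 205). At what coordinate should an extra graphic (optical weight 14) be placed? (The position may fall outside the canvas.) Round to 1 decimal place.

x ≈ -18.5

With the extra graphic, Σw becomes 9 + 5 + 2 + 3 + 8 + 14 = 41.
x: target moment 41×205 = 8405; current 9·358 + 5·379 + 2·174 + 3·69 + 8·374 = 8664; the extra graphic supplies -259, so x = -259/14 ≈ -18.50.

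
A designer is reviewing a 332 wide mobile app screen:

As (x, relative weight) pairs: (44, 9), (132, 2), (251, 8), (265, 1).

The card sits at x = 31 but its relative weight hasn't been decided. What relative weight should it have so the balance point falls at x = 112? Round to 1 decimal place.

w ≈ 8.6

Known weights sum to 9 + 2 + 8 + 1 = 20; their moment is 9·44 + 2·132 + 8·251 + 1·265 = 2933.
Set Σw·x/Σw = 112: (2933 + 31w) = 112·(20 + w).
Solving: w = (112·20 − 2933) / (31 − 112) = -693 / -81 ≈ 8.56.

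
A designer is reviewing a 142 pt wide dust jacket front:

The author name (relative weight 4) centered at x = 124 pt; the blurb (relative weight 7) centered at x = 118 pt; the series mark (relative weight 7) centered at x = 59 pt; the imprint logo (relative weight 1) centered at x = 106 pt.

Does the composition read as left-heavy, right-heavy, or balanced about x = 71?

right-heavy

Total weight = 4 + 7 + 7 + 1 = 19.
x-moment: 4·124 + 7·118 + 7·59 + 1·106 = 1841; centroid 1841/19 ≈ 96.89.
Since 96.9 is right of 71, the composition reads right-heavy.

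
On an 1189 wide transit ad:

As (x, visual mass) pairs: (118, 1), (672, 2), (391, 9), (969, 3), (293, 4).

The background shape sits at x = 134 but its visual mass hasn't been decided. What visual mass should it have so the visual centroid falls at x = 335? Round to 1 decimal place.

w ≈ 13.4

Fixed elements: Σw = 1 + 2 + 9 + 3 + 4 = 19, Σw·x = 1·118 + 2·672 + 9·391 + 3·969 + 4·293 = 9060.
Set Σw·x/Σw = 335: (9060 + 134w) = 335·(19 + w).
So w = (335·19 − 9060)/(134 − 335) = -2695/-201 ≈ 13.41.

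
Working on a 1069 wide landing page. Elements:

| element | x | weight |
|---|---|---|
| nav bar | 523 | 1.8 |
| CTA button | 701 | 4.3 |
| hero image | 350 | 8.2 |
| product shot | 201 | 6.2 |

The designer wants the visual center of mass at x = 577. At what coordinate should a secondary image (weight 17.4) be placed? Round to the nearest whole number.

New total weight: (1.8 + 4.3 + 8.2 + 6.2) + 17.4 = 37.9.
Along x: (8071.9 + 17.4·x) / 37.9 = 577 (existing moment 1.8·523 + 4.3·701 + 8.2·350 + 6.2·201 = 8071.9) ⇒ x = (21868.3 − 8071.9) / 17.4 ≈ 792.90.

x ≈ 793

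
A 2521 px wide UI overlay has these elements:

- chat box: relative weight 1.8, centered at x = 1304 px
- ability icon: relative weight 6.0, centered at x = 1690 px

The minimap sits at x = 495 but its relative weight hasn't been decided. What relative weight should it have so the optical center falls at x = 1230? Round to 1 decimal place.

w ≈ 3.9

Fixed elements: Σw = 1.8 + 6.0 = 7.8, Σw·x = 1.8·1304 + 6.0·1690 = 12487.2.
Set Σw·x/Σw = 1230: (12487.2 + 495w) = 1230·(7.8 + w).
Solving: w = (1230·7.8 − 12487.2) / (495 − 1230) = -2893.2 / -735 ≈ 3.94.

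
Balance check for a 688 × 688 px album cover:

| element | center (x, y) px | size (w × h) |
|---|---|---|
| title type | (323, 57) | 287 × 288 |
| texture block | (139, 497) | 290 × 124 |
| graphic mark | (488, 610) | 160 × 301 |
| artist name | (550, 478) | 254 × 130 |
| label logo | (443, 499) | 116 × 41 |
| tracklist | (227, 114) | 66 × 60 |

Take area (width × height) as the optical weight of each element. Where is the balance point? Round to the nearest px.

(366, 338)

Taking area as weight: title type 287·288 = 82656, texture block 290·124 = 35960, graphic mark 160·301 = 48160, artist name 254·130 = 33020, label logo 116·41 = 4756, tracklist 66·60 = 3960. Sum 208512.
Σw·x = 76365236; x̄ = 76365236/208512 ≈ 366.24.
Σw·y = 70569356; ȳ = 70569356/208512 ≈ 338.44.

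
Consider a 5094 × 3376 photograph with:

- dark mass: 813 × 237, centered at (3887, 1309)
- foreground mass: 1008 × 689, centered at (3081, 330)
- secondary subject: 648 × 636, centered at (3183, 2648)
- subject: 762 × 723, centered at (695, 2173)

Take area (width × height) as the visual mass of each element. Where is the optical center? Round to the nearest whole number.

(2477, 1497)

Areas: dark mass 813·237 = 192681, foreground mass 1008·689 = 694512, secondary subject 648·636 = 412128, subject 762·723 = 550926. Total weight = 1850247.
x-moment: 192681·3887 + 694512·3081 + 412128·3183 + 550926·695 = 4583439513; centroid 4583439513/1850247 ≈ 2477.20.
y-moment: 192681·1309 + 694512·330 + 412128·2648 + 550926·2173 = 2769885531; centroid 2769885531/1850247 ≈ 1497.04.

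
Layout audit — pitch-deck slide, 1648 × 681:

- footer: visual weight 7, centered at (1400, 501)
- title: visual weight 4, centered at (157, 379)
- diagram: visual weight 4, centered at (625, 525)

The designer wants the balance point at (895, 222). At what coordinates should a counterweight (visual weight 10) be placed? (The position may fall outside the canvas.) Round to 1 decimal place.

(944.7, -157.3)

With the counterweight, Σw becomes 7 + 4 + 4 + 10 = 25.
x: target moment 25×895 = 22375; current 7·1400 + 4·157 + 4·625 = 12928; the counterweight supplies 9447, so x = 9447/10 ≈ 944.70.
y: target moment 25×222 = 5550; current 7·501 + 4·379 + 4·525 = 7123; the counterweight supplies -1573, so y = -1573/10 ≈ -157.30.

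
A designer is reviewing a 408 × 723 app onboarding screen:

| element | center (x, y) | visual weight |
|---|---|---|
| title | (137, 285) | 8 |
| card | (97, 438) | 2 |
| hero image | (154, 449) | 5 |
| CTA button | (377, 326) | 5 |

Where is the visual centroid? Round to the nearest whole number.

(197, 352)

Total weight = 8 + 2 + 5 + 5 = 20.
x-moment: 8·137 + 2·97 + 5·154 + 5·377 = 3945; centroid 3945/20 ≈ 197.25.
y-moment: 8·285 + 2·438 + 5·449 + 5·326 = 7031; centroid 7031/20 ≈ 351.55.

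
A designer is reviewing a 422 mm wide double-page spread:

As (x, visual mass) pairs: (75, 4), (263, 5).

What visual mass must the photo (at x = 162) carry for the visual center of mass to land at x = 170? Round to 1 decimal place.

Known weights sum to 4 + 5 = 9; their moment is 4·75 + 5·263 = 1615.
Balance at x = 170 requires (1615 + w·162) / (9 + w) = 170.
So w = (170·9 − 1615)/(162 − 170) = -85/-8 ≈ 10.63.

w ≈ 10.6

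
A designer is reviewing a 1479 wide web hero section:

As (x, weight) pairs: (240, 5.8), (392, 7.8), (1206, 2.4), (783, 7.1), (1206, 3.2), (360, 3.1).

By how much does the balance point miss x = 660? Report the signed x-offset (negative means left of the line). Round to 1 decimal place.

≈ -51.9

Total weight = 5.8 + 7.8 + 2.4 + 7.1 + 3.2 + 3.1 = 29.4.
x: (5.8·240 + 7.8·392 + 2.4·1206 + 7.1·783 + 3.2·1206 + 3.1·360) / 29.4 = 17878.5 / 29.4 ≈ 608.11
Offset from x = 660: 608.11 − 660 ≈ -51.89.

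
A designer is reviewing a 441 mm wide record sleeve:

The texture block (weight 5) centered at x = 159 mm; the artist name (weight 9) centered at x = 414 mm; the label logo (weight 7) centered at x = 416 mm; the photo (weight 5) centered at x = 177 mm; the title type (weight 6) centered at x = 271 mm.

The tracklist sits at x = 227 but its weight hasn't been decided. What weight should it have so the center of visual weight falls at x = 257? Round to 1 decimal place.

w ≈ 57.3

Fixed elements: Σw = 5 + 9 + 7 + 5 + 6 = 32, Σw·x = 5·159 + 9·414 + 7·416 + 5·177 + 6·271 = 9944.
For the centroid to hit 257: (9944 + w·227) / (32 + w) = 257.
So w = (257·32 − 9944)/(227 − 257) = -1720/-30 ≈ 57.33.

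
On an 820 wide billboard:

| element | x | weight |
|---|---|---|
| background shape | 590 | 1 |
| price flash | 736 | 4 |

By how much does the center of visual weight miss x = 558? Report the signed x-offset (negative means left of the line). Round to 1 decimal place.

≈ 148.8

Weights sum to 1 + 4 = 5.
Σw·x = 1·590 + 4·736 = 3534, so x̄ = 3534/5 ≈ 706.80.
Difference: 706.80 − 558 ≈ 148.80.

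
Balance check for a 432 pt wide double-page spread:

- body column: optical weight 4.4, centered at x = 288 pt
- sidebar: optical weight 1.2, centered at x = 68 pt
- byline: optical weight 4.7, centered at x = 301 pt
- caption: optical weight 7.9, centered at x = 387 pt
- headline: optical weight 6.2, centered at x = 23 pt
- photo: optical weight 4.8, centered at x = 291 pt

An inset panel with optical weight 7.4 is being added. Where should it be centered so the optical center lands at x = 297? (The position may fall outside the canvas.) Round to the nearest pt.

After adding the inset panel, total weight = 4.4 + 1.2 + 4.7 + 7.9 + 6.2 + 4.8 + 7.4 = 36.6.
x: need Σw·x = 36.6·297 = 10870.2. Existing = 4.4·288 + 1.2·68 + 4.7·301 + 7.9·387 + 6.2·23 + 4.8·291 = 7360.2. Remainder 3510.0 / 7.4 ≈ 474.32.

x ≈ 474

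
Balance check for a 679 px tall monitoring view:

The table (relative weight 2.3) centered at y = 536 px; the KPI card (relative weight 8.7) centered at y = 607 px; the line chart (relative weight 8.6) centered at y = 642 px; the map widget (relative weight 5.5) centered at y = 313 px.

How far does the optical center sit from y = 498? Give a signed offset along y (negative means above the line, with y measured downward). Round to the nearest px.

≈ 50 px

Total weight = 2.3 + 8.7 + 8.6 + 5.5 = 25.1.
y: (2.3·536 + 8.7·607 + 8.6·642 + 5.5·313) / 25.1 = 13756.4 / 25.1 ≈ 548.06
Offset from y = 498: 548.06 − 498 ≈ 50.06.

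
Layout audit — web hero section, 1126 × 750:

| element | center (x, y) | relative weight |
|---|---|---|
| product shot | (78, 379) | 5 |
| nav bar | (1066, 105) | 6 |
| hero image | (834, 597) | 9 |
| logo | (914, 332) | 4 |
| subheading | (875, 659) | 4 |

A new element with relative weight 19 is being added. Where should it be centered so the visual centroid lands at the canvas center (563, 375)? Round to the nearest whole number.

(264, 303)

New total weight: (5 + 6 + 9 + 4 + 4) + 19 = 47.
Along x: (21448 + 19·x) / 47 = 563 (existing moment 5·78 + 6·1066 + 9·834 + 4·914 + 4·875 = 21448) ⇒ x = (26461 − 21448) / 19 ≈ 263.84.
Along y: (11862 + 19·y) / 47 = 375 (existing moment 5·379 + 6·105 + 9·597 + 4·332 + 4·659 = 11862) ⇒ y = (17625 − 11862) / 19 ≈ 303.32.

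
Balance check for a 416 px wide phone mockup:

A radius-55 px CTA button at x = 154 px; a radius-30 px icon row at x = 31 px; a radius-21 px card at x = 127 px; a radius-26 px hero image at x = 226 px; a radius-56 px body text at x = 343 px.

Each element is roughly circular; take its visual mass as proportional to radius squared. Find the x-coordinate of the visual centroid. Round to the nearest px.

x ≈ 217

Weights ∝ r²: CTA button 55² = 3025, icon row 30² = 900, card 21² = 441, hero image 26² = 676, body text 56² = 3136; Σw = 8178.
Σw·x = 3025·154 + 900·31 + 441·127 + 676·226 + 3136·343 = 1778181, so x̄ = 1778181/8178 ≈ 217.43.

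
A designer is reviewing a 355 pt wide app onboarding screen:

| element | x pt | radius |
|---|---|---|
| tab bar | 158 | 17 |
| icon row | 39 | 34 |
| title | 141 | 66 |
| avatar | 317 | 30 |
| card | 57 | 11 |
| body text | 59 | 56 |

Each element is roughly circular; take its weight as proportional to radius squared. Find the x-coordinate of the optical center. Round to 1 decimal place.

x ≈ 118.7

Weights ∝ r²: tab bar 17² = 289, icon row 34² = 1156, title 66² = 4356, avatar 30² = 900, card 11² = 121, body text 56² = 3136; Σw = 9958.
x-moment: 289·158 + 1156·39 + 4356·141 + 900·317 + 121·57 + 3136·59 = 1182163; centroid 1182163/9958 ≈ 118.71.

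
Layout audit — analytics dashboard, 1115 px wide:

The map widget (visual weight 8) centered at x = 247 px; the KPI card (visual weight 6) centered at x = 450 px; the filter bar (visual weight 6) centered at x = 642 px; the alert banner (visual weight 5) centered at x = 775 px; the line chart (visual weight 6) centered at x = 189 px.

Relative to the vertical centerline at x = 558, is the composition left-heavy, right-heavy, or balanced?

Weights sum to 8 + 6 + 6 + 5 + 6 = 31.
x-moment: 8·247 + 6·450 + 6·642 + 5·775 + 6·189 = 13537; centroid 13537/31 ≈ 436.68.
436.7 lies left of the midline 558, so the layout is left-heavy.

left-heavy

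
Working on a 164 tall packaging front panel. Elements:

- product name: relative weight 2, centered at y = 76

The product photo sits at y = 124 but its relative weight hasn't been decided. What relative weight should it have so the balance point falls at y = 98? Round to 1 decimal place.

The single fixed element contributes weight 2, moment 2·76 = 152.
Balance at y = 98 requires (152 + w·124) / (2 + w) = 98.
Rearranging, w·(124 − 98) = 98·2 − 152 = 44, so w ≈ 44/26 = 1.69.

w ≈ 1.7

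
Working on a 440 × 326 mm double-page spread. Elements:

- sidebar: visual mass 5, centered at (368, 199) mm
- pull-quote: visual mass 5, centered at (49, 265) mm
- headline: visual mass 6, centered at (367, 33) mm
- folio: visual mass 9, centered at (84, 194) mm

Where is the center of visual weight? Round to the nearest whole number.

Σw = 5 + 5 + 6 + 9 = 25.
x: (5·368 + 5·49 + 6·367 + 9·84) / 25 = 5043 / 25 ≈ 201.72
y: (5·199 + 5·265 + 6·33 + 9·194) / 25 = 4264 / 25 ≈ 170.56

(202, 171)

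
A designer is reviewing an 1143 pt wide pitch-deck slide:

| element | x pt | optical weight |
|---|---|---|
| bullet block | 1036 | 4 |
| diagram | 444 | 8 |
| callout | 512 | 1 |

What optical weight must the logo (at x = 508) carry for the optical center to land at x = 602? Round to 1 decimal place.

Existing Σw = 13 (4 + 8 + 1); existing moment 4·1036 + 8·444 + 1·512 = 8208.
Balance at x = 602 requires (8208 + w·508) / (13 + w) = 602.
Solving: w = (602·13 − 8208) / (508 − 602) = -382 / -94 ≈ 4.06.

w ≈ 4.1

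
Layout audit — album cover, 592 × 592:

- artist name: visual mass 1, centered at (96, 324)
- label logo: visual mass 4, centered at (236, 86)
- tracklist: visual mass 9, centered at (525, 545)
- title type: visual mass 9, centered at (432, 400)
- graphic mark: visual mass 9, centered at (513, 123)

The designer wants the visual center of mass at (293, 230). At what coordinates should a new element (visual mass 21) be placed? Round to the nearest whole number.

(60, 91)

After adding the new element, total weight = 1 + 4 + 9 + 9 + 9 + 21 = 53.
x: need Σw·x = 53·293 = 15529. Existing = 1·96 + 4·236 + 9·525 + 9·432 + 9·513 = 14270. Remainder 1259 / 21 ≈ 59.95.
y: need Σw·y = 53·230 = 12190. Existing = 1·324 + 4·86 + 9·545 + 9·400 + 9·123 = 10280. Remainder 1910 / 21 ≈ 90.95.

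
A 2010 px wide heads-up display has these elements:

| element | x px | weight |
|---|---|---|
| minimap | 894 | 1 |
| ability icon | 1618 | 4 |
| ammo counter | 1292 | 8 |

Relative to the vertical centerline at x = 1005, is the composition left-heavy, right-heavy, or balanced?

Total weight = 1 + 4 + 8 = 13.
x-moment: 1·894 + 4·1618 + 8·1292 = 17702; centroid 17702/13 ≈ 1361.69.
1361.7 lies right of the midline 1005, so the layout is right-heavy.

right-heavy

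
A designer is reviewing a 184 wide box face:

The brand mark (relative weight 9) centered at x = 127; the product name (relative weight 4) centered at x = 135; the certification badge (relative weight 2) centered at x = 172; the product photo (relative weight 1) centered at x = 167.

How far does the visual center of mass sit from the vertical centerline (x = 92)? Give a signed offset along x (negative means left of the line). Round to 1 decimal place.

≈ 45.1

Total weight = 9 + 4 + 2 + 1 = 16.
x: (9·127 + 4·135 + 2·172 + 1·167) / 16 = 2194 / 16 ≈ 137.12
Difference: 137.12 − 92 ≈ 45.12.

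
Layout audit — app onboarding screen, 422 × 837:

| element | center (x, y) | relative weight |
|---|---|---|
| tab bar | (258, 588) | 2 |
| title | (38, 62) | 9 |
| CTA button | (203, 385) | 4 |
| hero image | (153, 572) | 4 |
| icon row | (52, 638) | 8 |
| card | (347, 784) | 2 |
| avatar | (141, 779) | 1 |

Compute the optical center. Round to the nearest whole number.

Weights sum to 2 + 9 + 4 + 4 + 8 + 2 + 1 = 30.
Σw·x = 2·258 + 9·38 + 4·203 + 4·153 + 8·52 + 2·347 + 1·141 = 3533, so x̄ = 3533/30 ≈ 117.77.
Σw·y = 2·588 + 9·62 + 4·385 + 4·572 + 8·638 + 2·784 + 1·779 = 13013, so ȳ = 13013/30 ≈ 433.77.

(118, 434)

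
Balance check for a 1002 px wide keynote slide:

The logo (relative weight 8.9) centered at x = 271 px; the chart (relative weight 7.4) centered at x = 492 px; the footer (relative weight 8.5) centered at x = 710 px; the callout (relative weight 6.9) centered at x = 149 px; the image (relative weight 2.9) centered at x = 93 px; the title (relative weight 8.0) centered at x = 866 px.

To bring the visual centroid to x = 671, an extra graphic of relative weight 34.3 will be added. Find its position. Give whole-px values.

After adding the extra graphic, total weight = 8.9 + 7.4 + 8.5 + 6.9 + 2.9 + 8.0 + 34.3 = 76.9.
x: target moment 76.9×671 = 51599.9; current 8.9·271 + 7.4·492 + 8.5·710 + 6.9·149 + 2.9·93 + 8.0·866 = 20313.5; the extra graphic supplies 31286.4, so x = 31286.4/34.3 ≈ 912.14.

x ≈ 912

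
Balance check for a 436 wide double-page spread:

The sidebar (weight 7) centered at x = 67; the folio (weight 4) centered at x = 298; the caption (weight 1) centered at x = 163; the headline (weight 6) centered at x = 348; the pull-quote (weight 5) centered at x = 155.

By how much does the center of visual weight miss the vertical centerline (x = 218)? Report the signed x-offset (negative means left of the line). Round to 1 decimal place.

≈ -14.2

Weights sum to 7 + 4 + 1 + 6 + 5 = 23.
Σw·x = 7·67 + 4·298 + 1·163 + 6·348 + 5·155 = 4687, so x̄ = 4687/23 ≈ 203.78.
Offset from x = 218: 203.78 − 218 ≈ -14.22.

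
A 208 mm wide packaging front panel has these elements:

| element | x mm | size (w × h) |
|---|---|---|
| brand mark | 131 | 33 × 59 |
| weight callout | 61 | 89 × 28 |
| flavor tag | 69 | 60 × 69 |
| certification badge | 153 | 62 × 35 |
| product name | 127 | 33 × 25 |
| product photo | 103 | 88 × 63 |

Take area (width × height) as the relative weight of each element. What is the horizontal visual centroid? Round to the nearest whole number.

Taking area as weight: brand mark 33·59 = 1947, weight callout 89·28 = 2492, flavor tag 60·69 = 4140, certification badge 62·35 = 2170, product name 33·25 = 825, product photo 88·63 = 5544. Sum 17118.
Σw·x = 1700546; x̄ = 1700546/17118 ≈ 99.34.

x ≈ 99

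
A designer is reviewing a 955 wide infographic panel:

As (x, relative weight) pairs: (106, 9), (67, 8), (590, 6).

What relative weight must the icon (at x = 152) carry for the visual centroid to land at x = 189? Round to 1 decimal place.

Fixed elements: Σw = 9 + 8 + 6 = 23, Σw·x = 9·106 + 8·67 + 6·590 = 5030.
For the centroid to hit 189: (5030 + w·152) / (23 + w) = 189.
Rearranging, w·(152 − 189) = 189·23 − 5030 = -683, so w ≈ -683/-37 = 18.46.

w ≈ 18.5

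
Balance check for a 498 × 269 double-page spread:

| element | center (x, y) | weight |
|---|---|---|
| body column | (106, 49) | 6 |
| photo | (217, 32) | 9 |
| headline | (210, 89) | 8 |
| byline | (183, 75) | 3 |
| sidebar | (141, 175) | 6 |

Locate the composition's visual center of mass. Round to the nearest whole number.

Weights sum to 6 + 9 + 8 + 3 + 6 = 32.
x-moment: 6·106 + 9·217 + 8·210 + 3·183 + 6·141 = 5664; centroid 5664/32 ≈ 177.00.
y-moment: 6·49 + 9·32 + 8·89 + 3·75 + 6·175 = 2569; centroid 2569/32 ≈ 80.28.

(177, 80)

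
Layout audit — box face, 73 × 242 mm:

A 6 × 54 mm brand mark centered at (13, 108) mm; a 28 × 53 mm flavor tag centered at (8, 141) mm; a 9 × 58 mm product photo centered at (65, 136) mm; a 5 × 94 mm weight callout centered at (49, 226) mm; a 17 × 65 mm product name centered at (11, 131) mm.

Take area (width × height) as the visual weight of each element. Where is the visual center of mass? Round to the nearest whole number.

Taking area as weight: brand mark 6·54 = 324, flavor tag 28·53 = 1484, product photo 9·58 = 522, weight callout 5·94 = 470, product name 17·65 = 1105. Sum 3905.
x-moment: 324·13 + 1484·8 + 522·65 + 470·49 + 1105·11 = 85199; centroid 85199/3905 ≈ 21.82.
y-moment: 324·108 + 1484·141 + 522·136 + 470·226 + 1105·131 = 566203; centroid 566203/3905 ≈ 144.99.

(22, 145)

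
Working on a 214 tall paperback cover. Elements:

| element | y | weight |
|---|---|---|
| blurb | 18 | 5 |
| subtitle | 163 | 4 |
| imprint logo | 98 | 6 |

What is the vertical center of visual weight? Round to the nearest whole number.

Total weight = 5 + 4 + 6 = 15.
Σw·y = 5·18 + 4·163 + 6·98 = 1330, so ȳ = 1330/15 ≈ 88.67.

y ≈ 89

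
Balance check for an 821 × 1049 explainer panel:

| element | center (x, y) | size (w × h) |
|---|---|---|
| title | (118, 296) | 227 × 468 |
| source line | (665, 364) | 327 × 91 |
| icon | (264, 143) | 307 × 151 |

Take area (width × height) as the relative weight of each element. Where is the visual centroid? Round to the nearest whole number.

Areas → weights: title 227·468 = 106236, source line 327·91 = 29757, icon 307·151 = 46357; Σw = 182350.
x-moment: 106236·118 + 29757·665 + 46357·264 = 44562501; centroid 44562501/182350 ≈ 244.38.
y-moment: 106236·296 + 29757·364 + 46357·143 = 48906455; centroid 48906455/182350 ≈ 268.20.

(244, 268)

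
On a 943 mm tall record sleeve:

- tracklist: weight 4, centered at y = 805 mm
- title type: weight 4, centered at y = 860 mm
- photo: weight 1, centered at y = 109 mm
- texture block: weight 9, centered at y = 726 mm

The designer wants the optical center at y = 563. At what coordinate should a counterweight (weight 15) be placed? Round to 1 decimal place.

After adding the counterweight, total weight = 4 + 4 + 1 + 9 + 15 = 33.
Along y: (13303 + 15·y) / 33 = 563 (existing moment 4·805 + 4·860 + 1·109 + 9·726 = 13303) ⇒ y = (18579 − 13303) / 15 ≈ 351.73.

y ≈ 351.7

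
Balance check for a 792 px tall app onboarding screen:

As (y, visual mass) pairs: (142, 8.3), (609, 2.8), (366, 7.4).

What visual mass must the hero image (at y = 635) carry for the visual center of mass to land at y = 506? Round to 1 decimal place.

w ≈ 29.2

Existing Σw = 18.5 (8.3 + 2.8 + 7.4); existing moment 8.3·142 + 2.8·609 + 7.4·366 = 5592.2.
Balance at y = 506 requires (5592.2 + w·635) / (18.5 + w) = 506.
Solving: w = (506·18.5 − 5592.2) / (635 − 506) = 3768.8 / 129 ≈ 29.22.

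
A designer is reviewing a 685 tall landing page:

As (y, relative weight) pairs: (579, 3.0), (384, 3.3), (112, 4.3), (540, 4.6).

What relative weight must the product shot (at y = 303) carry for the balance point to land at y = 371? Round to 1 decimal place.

w ≈ 4.9

Fixed elements: Σw = 3.0 + 3.3 + 4.3 + 4.6 = 15.2, Σw·y = 3.0·579 + 3.3·384 + 4.3·112 + 4.6·540 = 5969.8.
For the centroid to hit 371: (5969.8 + w·303) / (15.2 + w) = 371.
Solving: w = (371·15.2 − 5969.8) / (303 − 371) = -330.6 / -68 ≈ 4.86.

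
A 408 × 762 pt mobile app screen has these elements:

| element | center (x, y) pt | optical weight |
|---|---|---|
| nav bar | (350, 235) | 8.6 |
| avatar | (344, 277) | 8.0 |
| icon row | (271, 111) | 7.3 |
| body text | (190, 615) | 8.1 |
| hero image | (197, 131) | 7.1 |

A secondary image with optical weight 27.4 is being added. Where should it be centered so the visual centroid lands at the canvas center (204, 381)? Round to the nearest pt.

After adding the secondary image, total weight = 8.6 + 8.0 + 7.3 + 8.1 + 7.1 + 27.4 = 66.5.
x: need Σw·x = 66.5·204 = 13566.0. Existing = 8.6·350 + 8.0·344 + 7.3·271 + 8.1·190 + 7.1·197 = 10678.0. Remainder 2888.0 / 27.4 ≈ 105.40.
y: need Σw·y = 66.5·381 = 25336.5. Existing = 8.6·235 + 8.0·277 + 7.3·111 + 8.1·615 + 7.1·131 = 10958.9. Remainder 14377.6 / 27.4 ≈ 524.73.

(105, 525)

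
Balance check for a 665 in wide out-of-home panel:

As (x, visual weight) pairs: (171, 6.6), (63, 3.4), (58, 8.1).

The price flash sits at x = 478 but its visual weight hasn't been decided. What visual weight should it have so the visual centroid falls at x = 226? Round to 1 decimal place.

w ≈ 9.0

Known weights sum to 6.6 + 3.4 + 8.1 = 18.1; their moment is 6.6·171 + 3.4·63 + 8.1·58 = 1812.6.
Balance at x = 226 requires (1812.6 + w·478) / (18.1 + w) = 226.
Rearranging, w·(478 − 226) = 226·18.1 − 1812.6 = 2278.0, so w ≈ 2278.0/252 = 9.04.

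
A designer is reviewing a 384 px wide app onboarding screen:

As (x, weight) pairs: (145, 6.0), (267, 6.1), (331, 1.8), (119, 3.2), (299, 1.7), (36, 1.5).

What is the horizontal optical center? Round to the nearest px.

x ≈ 199

Σw = 6.0 + 6.1 + 1.8 + 3.2 + 1.7 + 1.5 = 20.3.
x: moment 4037.6 / weight 20.3 ≈ 198.90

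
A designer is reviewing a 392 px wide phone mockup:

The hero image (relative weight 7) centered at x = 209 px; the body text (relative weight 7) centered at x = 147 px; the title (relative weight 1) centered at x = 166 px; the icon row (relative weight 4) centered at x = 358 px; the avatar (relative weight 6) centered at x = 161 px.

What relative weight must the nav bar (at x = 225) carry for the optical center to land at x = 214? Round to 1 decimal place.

w ≈ 26.7

Existing Σw = 25 (7 + 7 + 1 + 4 + 6); existing moment 7·209 + 7·147 + 1·166 + 4·358 + 6·161 = 5056.
Set Σw·x/Σw = 214: (5056 + 225w) = 214·(25 + w).
Solving: w = (214·25 − 5056) / (225 − 214) = 294 / 11 ≈ 26.73.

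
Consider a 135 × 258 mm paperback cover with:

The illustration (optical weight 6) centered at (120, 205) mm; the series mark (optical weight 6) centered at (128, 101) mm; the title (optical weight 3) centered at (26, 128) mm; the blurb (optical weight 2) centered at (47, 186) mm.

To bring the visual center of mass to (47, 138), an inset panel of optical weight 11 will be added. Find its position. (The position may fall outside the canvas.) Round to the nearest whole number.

(-31, 116)

New total weight: (6 + 6 + 3 + 2) + 11 = 28.
x: need Σw·x = 28·47 = 1316. Existing = 6·120 + 6·128 + 3·26 + 2·47 = 1660. Remainder -344 / 11 ≈ -31.27.
y: need Σw·y = 28·138 = 3864. Existing = 6·205 + 6·101 + 3·128 + 2·186 = 2592. Remainder 1272 / 11 ≈ 115.64.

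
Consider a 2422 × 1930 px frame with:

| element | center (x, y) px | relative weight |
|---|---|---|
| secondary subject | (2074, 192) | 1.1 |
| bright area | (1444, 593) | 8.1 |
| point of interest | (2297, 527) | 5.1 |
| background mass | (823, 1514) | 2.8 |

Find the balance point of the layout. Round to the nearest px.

Weights sum to 1.1 + 8.1 + 5.1 + 2.8 = 17.1.
x-moment: 1.1·2074 + 8.1·1444 + 5.1·2297 + 2.8·823 = 27996.9; centroid 27996.9/17.1 ≈ 1637.25.
y-moment: 1.1·192 + 8.1·593 + 5.1·527 + 2.8·1514 = 11941.4; centroid 11941.4/17.1 ≈ 698.33.

(1637, 698)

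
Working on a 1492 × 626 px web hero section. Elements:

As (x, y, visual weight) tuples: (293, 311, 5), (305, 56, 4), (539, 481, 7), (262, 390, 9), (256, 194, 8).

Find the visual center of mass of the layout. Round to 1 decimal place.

Weights sum to 5 + 4 + 7 + 9 + 8 = 33.
x: (5·293 + 4·305 + 7·539 + 9·262 + 8·256) / 33 = 10864 / 33 ≈ 329.21
y: (5·311 + 4·56 + 7·481 + 9·390 + 8·194) / 33 = 10208 / 33 ≈ 309.33

(329.2, 309.3)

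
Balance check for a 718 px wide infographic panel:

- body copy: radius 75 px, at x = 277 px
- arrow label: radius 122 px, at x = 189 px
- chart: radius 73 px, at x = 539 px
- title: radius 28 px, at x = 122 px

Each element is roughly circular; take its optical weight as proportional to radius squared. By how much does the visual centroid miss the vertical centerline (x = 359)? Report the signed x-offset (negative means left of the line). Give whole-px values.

Weights ∝ r²: body copy 75² = 5625, arrow label 122² = 14884, chart 73² = 5329, title 28² = 784; Σw = 26622.
Σw·x = 5625·277 + 14884·189 + 5329·539 + 784·122 = 7339180, so x̄ = 7339180/26622 ≈ 275.68.
Against x = 359, that's 275.68 − 359 = -83.32.

≈ -83 px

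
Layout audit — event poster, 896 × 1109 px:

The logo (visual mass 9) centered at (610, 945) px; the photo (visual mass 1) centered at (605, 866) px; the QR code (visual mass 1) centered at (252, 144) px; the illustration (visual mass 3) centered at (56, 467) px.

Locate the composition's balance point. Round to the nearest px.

Weights sum to 9 + 1 + 1 + 3 = 14.
x: (9·610 + 1·605 + 1·252 + 3·56) / 14 = 6515 / 14 ≈ 465.36
y: (9·945 + 1·866 + 1·144 + 3·467) / 14 = 10916 / 14 ≈ 779.71

(465, 780)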